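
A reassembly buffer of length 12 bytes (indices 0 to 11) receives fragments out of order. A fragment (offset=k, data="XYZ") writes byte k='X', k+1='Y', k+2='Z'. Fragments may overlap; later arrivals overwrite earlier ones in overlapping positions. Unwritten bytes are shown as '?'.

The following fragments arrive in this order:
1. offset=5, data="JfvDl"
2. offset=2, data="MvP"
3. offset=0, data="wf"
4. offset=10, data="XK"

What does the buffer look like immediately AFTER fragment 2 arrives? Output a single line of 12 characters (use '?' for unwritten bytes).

Fragment 1: offset=5 data="JfvDl" -> buffer=?????JfvDl??
Fragment 2: offset=2 data="MvP" -> buffer=??MvPJfvDl??

Answer: ??MvPJfvDl??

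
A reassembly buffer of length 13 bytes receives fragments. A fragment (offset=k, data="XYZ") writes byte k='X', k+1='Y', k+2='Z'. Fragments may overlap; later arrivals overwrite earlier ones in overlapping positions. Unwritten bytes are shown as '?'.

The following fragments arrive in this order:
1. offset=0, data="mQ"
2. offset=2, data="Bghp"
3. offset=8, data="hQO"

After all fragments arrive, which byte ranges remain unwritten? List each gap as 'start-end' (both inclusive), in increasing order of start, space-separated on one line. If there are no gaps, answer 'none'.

Fragment 1: offset=0 len=2
Fragment 2: offset=2 len=4
Fragment 3: offset=8 len=3
Gaps: 6-7 11-12

Answer: 6-7 11-12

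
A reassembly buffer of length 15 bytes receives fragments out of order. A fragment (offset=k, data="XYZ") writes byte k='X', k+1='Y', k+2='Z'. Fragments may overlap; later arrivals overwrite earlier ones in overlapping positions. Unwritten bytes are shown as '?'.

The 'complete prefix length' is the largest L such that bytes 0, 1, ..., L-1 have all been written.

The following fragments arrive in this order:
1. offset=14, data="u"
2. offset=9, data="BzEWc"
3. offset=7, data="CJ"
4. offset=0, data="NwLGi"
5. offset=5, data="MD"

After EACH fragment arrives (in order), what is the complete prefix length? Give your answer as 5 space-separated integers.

Fragment 1: offset=14 data="u" -> buffer=??????????????u -> prefix_len=0
Fragment 2: offset=9 data="BzEWc" -> buffer=?????????BzEWcu -> prefix_len=0
Fragment 3: offset=7 data="CJ" -> buffer=???????CJBzEWcu -> prefix_len=0
Fragment 4: offset=0 data="NwLGi" -> buffer=NwLGi??CJBzEWcu -> prefix_len=5
Fragment 5: offset=5 data="MD" -> buffer=NwLGiMDCJBzEWcu -> prefix_len=15

Answer: 0 0 0 5 15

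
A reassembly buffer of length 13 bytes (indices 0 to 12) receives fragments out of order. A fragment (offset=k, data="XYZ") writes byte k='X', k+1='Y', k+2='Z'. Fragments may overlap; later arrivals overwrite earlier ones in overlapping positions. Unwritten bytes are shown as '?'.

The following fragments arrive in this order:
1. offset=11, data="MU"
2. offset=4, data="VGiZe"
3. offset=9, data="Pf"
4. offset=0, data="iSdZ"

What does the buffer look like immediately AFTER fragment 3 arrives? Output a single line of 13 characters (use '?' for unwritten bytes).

Fragment 1: offset=11 data="MU" -> buffer=???????????MU
Fragment 2: offset=4 data="VGiZe" -> buffer=????VGiZe??MU
Fragment 3: offset=9 data="Pf" -> buffer=????VGiZePfMU

Answer: ????VGiZePfMU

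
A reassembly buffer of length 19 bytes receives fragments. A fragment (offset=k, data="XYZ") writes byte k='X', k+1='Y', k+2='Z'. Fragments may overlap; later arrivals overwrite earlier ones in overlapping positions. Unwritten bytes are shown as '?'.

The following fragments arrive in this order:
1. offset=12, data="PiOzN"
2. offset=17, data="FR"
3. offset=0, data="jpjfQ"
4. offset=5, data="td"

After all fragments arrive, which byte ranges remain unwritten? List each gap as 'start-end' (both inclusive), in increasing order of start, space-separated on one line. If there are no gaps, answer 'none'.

Answer: 7-11

Derivation:
Fragment 1: offset=12 len=5
Fragment 2: offset=17 len=2
Fragment 3: offset=0 len=5
Fragment 4: offset=5 len=2
Gaps: 7-11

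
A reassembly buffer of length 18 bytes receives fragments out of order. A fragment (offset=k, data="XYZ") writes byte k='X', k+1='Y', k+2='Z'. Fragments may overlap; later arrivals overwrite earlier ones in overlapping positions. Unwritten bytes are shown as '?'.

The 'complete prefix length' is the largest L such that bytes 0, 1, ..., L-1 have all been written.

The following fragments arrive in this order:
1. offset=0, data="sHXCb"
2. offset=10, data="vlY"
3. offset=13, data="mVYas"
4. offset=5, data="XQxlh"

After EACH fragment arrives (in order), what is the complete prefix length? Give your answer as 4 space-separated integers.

Fragment 1: offset=0 data="sHXCb" -> buffer=sHXCb????????????? -> prefix_len=5
Fragment 2: offset=10 data="vlY" -> buffer=sHXCb?????vlY????? -> prefix_len=5
Fragment 3: offset=13 data="mVYas" -> buffer=sHXCb?????vlYmVYas -> prefix_len=5
Fragment 4: offset=5 data="XQxlh" -> buffer=sHXCbXQxlhvlYmVYas -> prefix_len=18

Answer: 5 5 5 18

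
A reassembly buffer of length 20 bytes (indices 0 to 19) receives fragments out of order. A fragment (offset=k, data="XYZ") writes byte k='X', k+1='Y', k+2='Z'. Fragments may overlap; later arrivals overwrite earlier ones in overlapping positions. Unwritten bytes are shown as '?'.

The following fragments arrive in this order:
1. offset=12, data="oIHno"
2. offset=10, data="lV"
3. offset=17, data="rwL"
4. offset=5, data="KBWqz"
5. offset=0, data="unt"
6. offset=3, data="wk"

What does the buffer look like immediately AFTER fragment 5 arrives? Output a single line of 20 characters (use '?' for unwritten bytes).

Answer: unt??KBWqzlVoIHnorwL

Derivation:
Fragment 1: offset=12 data="oIHno" -> buffer=????????????oIHno???
Fragment 2: offset=10 data="lV" -> buffer=??????????lVoIHno???
Fragment 3: offset=17 data="rwL" -> buffer=??????????lVoIHnorwL
Fragment 4: offset=5 data="KBWqz" -> buffer=?????KBWqzlVoIHnorwL
Fragment 5: offset=0 data="unt" -> buffer=unt??KBWqzlVoIHnorwL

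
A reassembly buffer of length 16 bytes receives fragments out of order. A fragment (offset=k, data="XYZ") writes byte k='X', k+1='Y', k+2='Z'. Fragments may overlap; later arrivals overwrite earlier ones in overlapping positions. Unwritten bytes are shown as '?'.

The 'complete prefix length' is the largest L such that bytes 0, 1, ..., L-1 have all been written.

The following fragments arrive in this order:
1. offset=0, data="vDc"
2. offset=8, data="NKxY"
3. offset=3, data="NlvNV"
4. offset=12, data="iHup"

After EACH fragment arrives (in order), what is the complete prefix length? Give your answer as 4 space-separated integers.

Fragment 1: offset=0 data="vDc" -> buffer=vDc????????????? -> prefix_len=3
Fragment 2: offset=8 data="NKxY" -> buffer=vDc?????NKxY???? -> prefix_len=3
Fragment 3: offset=3 data="NlvNV" -> buffer=vDcNlvNVNKxY???? -> prefix_len=12
Fragment 4: offset=12 data="iHup" -> buffer=vDcNlvNVNKxYiHup -> prefix_len=16

Answer: 3 3 12 16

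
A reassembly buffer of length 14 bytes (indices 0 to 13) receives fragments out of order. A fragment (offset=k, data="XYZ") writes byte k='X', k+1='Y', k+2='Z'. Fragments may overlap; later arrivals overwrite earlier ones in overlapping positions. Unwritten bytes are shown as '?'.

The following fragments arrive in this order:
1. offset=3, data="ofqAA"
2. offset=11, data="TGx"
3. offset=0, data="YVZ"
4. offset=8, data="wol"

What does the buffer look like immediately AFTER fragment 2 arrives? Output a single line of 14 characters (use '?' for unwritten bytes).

Answer: ???ofqAA???TGx

Derivation:
Fragment 1: offset=3 data="ofqAA" -> buffer=???ofqAA??????
Fragment 2: offset=11 data="TGx" -> buffer=???ofqAA???TGx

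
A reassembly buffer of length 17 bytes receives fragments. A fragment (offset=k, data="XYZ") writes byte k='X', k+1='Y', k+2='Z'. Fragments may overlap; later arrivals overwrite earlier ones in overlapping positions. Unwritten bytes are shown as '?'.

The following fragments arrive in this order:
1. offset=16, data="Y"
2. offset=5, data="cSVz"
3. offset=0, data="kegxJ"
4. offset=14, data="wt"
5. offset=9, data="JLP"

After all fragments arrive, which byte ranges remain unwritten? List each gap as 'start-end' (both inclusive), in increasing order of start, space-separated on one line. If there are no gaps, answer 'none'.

Answer: 12-13

Derivation:
Fragment 1: offset=16 len=1
Fragment 2: offset=5 len=4
Fragment 3: offset=0 len=5
Fragment 4: offset=14 len=2
Fragment 5: offset=9 len=3
Gaps: 12-13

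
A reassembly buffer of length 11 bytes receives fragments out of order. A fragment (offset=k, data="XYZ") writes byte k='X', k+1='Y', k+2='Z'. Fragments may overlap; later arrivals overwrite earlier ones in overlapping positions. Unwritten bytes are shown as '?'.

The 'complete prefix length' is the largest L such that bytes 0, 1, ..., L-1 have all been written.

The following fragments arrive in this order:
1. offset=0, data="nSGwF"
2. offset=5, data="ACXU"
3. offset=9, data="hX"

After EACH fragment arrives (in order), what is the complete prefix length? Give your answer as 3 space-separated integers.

Fragment 1: offset=0 data="nSGwF" -> buffer=nSGwF?????? -> prefix_len=5
Fragment 2: offset=5 data="ACXU" -> buffer=nSGwFACXU?? -> prefix_len=9
Fragment 3: offset=9 data="hX" -> buffer=nSGwFACXUhX -> prefix_len=11

Answer: 5 9 11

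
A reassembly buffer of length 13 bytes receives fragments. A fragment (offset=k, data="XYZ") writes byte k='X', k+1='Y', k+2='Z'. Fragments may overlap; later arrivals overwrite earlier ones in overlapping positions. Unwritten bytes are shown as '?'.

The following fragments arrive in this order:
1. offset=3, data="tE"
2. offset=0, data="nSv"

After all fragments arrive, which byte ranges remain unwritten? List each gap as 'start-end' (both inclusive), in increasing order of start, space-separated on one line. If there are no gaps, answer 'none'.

Fragment 1: offset=3 len=2
Fragment 2: offset=0 len=3
Gaps: 5-12

Answer: 5-12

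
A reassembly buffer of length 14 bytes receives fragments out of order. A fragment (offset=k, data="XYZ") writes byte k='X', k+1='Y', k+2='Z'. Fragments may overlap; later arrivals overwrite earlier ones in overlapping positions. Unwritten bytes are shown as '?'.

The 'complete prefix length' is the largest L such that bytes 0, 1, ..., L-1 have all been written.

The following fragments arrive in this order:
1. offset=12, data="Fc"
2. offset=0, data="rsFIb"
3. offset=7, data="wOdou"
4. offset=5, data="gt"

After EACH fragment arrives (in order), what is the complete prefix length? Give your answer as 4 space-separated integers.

Answer: 0 5 5 14

Derivation:
Fragment 1: offset=12 data="Fc" -> buffer=????????????Fc -> prefix_len=0
Fragment 2: offset=0 data="rsFIb" -> buffer=rsFIb???????Fc -> prefix_len=5
Fragment 3: offset=7 data="wOdou" -> buffer=rsFIb??wOdouFc -> prefix_len=5
Fragment 4: offset=5 data="gt" -> buffer=rsFIbgtwOdouFc -> prefix_len=14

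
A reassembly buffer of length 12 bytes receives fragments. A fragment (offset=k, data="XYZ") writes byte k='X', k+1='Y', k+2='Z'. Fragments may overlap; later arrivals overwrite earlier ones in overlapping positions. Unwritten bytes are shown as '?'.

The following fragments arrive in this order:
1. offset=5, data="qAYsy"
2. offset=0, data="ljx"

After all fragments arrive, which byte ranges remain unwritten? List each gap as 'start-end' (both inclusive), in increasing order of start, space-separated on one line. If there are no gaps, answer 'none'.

Fragment 1: offset=5 len=5
Fragment 2: offset=0 len=3
Gaps: 3-4 10-11

Answer: 3-4 10-11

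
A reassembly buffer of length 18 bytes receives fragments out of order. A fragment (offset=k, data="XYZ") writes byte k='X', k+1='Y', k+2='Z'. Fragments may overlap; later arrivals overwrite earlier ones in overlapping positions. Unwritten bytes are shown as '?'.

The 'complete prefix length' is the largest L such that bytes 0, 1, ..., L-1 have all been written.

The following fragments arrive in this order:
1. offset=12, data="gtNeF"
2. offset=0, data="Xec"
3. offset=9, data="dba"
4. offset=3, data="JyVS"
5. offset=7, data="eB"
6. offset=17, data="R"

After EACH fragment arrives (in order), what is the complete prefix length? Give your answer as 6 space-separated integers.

Answer: 0 3 3 7 17 18

Derivation:
Fragment 1: offset=12 data="gtNeF" -> buffer=????????????gtNeF? -> prefix_len=0
Fragment 2: offset=0 data="Xec" -> buffer=Xec?????????gtNeF? -> prefix_len=3
Fragment 3: offset=9 data="dba" -> buffer=Xec??????dbagtNeF? -> prefix_len=3
Fragment 4: offset=3 data="JyVS" -> buffer=XecJyVS??dbagtNeF? -> prefix_len=7
Fragment 5: offset=7 data="eB" -> buffer=XecJyVSeBdbagtNeF? -> prefix_len=17
Fragment 6: offset=17 data="R" -> buffer=XecJyVSeBdbagtNeFR -> prefix_len=18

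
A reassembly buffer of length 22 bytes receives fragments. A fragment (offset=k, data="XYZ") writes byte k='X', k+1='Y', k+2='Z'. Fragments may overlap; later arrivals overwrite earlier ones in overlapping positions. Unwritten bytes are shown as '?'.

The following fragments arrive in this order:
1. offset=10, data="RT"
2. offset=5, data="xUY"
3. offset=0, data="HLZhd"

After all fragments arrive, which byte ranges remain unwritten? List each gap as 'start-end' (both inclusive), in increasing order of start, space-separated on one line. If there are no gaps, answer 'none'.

Fragment 1: offset=10 len=2
Fragment 2: offset=5 len=3
Fragment 3: offset=0 len=5
Gaps: 8-9 12-21

Answer: 8-9 12-21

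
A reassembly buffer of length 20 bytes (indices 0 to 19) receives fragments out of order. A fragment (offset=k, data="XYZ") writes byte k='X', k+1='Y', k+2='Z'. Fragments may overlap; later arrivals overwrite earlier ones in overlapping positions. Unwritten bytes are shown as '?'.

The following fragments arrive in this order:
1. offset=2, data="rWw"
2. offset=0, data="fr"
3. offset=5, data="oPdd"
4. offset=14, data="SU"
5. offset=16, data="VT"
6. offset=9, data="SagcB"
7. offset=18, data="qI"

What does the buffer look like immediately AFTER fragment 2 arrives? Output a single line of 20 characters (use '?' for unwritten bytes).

Fragment 1: offset=2 data="rWw" -> buffer=??rWw???????????????
Fragment 2: offset=0 data="fr" -> buffer=frrWw???????????????

Answer: frrWw???????????????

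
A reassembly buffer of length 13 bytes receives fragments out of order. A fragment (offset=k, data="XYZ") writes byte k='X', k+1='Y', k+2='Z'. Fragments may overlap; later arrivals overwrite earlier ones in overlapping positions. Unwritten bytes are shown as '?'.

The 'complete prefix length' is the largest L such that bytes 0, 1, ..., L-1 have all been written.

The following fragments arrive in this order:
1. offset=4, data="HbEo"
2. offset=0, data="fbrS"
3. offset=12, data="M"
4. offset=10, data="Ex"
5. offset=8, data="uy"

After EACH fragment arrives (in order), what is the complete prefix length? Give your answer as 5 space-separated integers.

Answer: 0 8 8 8 13

Derivation:
Fragment 1: offset=4 data="HbEo" -> buffer=????HbEo????? -> prefix_len=0
Fragment 2: offset=0 data="fbrS" -> buffer=fbrSHbEo????? -> prefix_len=8
Fragment 3: offset=12 data="M" -> buffer=fbrSHbEo????M -> prefix_len=8
Fragment 4: offset=10 data="Ex" -> buffer=fbrSHbEo??ExM -> prefix_len=8
Fragment 5: offset=8 data="uy" -> buffer=fbrSHbEouyExM -> prefix_len=13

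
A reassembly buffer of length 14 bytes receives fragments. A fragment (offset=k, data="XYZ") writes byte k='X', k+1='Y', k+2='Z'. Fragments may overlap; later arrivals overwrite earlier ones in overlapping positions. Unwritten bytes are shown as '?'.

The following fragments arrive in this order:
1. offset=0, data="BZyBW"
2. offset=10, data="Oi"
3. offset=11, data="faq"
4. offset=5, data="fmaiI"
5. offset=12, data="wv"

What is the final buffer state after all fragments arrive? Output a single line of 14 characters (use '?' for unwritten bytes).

Answer: BZyBWfmaiIOfwv

Derivation:
Fragment 1: offset=0 data="BZyBW" -> buffer=BZyBW?????????
Fragment 2: offset=10 data="Oi" -> buffer=BZyBW?????Oi??
Fragment 3: offset=11 data="faq" -> buffer=BZyBW?????Ofaq
Fragment 4: offset=5 data="fmaiI" -> buffer=BZyBWfmaiIOfaq
Fragment 5: offset=12 data="wv" -> buffer=BZyBWfmaiIOfwv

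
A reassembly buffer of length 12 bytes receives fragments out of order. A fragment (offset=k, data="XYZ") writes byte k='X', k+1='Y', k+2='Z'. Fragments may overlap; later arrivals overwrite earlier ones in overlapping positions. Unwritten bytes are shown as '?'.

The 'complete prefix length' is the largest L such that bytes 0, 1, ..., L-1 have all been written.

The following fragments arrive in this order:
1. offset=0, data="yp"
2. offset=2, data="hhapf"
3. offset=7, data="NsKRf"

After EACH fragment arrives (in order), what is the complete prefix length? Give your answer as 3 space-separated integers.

Fragment 1: offset=0 data="yp" -> buffer=yp?????????? -> prefix_len=2
Fragment 2: offset=2 data="hhapf" -> buffer=yphhapf????? -> prefix_len=7
Fragment 3: offset=7 data="NsKRf" -> buffer=yphhapfNsKRf -> prefix_len=12

Answer: 2 7 12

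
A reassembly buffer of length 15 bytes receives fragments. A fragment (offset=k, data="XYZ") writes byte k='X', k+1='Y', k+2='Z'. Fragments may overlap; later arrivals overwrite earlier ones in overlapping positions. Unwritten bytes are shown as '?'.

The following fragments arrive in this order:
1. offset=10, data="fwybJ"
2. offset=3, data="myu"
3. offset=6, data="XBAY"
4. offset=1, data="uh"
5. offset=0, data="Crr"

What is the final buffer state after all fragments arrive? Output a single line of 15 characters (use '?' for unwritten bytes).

Answer: CrrmyuXBAYfwybJ

Derivation:
Fragment 1: offset=10 data="fwybJ" -> buffer=??????????fwybJ
Fragment 2: offset=3 data="myu" -> buffer=???myu????fwybJ
Fragment 3: offset=6 data="XBAY" -> buffer=???myuXBAYfwybJ
Fragment 4: offset=1 data="uh" -> buffer=?uhmyuXBAYfwybJ
Fragment 5: offset=0 data="Crr" -> buffer=CrrmyuXBAYfwybJ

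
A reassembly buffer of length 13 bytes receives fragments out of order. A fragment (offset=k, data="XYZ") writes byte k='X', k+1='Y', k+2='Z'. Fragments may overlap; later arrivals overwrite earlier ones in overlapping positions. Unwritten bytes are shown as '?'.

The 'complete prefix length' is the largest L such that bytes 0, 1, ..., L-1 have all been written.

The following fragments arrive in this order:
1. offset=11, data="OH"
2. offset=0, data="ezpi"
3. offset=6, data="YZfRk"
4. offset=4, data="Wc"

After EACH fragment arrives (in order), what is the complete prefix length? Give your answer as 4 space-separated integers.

Answer: 0 4 4 13

Derivation:
Fragment 1: offset=11 data="OH" -> buffer=???????????OH -> prefix_len=0
Fragment 2: offset=0 data="ezpi" -> buffer=ezpi???????OH -> prefix_len=4
Fragment 3: offset=6 data="YZfRk" -> buffer=ezpi??YZfRkOH -> prefix_len=4
Fragment 4: offset=4 data="Wc" -> buffer=ezpiWcYZfRkOH -> prefix_len=13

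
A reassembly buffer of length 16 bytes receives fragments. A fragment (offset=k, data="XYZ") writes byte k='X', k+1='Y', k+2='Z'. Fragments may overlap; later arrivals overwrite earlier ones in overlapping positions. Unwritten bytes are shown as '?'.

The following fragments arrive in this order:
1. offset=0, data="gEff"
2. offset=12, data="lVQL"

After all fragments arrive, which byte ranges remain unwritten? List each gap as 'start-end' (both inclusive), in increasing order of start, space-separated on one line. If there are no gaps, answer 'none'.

Fragment 1: offset=0 len=4
Fragment 2: offset=12 len=4
Gaps: 4-11

Answer: 4-11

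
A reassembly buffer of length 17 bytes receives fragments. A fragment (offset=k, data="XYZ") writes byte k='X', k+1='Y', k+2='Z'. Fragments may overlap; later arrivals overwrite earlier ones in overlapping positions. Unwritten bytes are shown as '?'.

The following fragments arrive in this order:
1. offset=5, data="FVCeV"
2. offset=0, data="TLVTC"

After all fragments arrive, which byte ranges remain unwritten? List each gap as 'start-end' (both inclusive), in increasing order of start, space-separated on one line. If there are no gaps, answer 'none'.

Answer: 10-16

Derivation:
Fragment 1: offset=5 len=5
Fragment 2: offset=0 len=5
Gaps: 10-16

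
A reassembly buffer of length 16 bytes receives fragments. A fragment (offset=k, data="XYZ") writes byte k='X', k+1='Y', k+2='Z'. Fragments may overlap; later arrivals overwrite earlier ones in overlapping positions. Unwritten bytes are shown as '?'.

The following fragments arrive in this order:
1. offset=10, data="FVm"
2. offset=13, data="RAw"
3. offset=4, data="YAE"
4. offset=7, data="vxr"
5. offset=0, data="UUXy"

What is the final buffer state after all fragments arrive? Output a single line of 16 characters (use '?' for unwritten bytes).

Answer: UUXyYAEvxrFVmRAw

Derivation:
Fragment 1: offset=10 data="FVm" -> buffer=??????????FVm???
Fragment 2: offset=13 data="RAw" -> buffer=??????????FVmRAw
Fragment 3: offset=4 data="YAE" -> buffer=????YAE???FVmRAw
Fragment 4: offset=7 data="vxr" -> buffer=????YAEvxrFVmRAw
Fragment 5: offset=0 data="UUXy" -> buffer=UUXyYAEvxrFVmRAw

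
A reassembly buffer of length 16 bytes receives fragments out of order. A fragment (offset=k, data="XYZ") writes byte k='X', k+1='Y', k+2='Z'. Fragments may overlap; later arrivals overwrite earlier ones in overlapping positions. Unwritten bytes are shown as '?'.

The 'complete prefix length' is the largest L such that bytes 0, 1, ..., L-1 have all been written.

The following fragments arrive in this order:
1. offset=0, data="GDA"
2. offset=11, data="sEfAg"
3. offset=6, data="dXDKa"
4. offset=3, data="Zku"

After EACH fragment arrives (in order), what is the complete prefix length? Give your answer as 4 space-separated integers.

Fragment 1: offset=0 data="GDA" -> buffer=GDA????????????? -> prefix_len=3
Fragment 2: offset=11 data="sEfAg" -> buffer=GDA????????sEfAg -> prefix_len=3
Fragment 3: offset=6 data="dXDKa" -> buffer=GDA???dXDKasEfAg -> prefix_len=3
Fragment 4: offset=3 data="Zku" -> buffer=GDAZkudXDKasEfAg -> prefix_len=16

Answer: 3 3 3 16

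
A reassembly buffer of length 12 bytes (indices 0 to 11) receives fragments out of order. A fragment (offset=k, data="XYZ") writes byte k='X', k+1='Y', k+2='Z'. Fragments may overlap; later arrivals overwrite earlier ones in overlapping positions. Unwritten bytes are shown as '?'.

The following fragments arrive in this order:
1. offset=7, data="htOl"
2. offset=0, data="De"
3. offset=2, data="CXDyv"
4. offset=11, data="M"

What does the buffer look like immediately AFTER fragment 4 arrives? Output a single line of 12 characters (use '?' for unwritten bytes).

Fragment 1: offset=7 data="htOl" -> buffer=???????htOl?
Fragment 2: offset=0 data="De" -> buffer=De?????htOl?
Fragment 3: offset=2 data="CXDyv" -> buffer=DeCXDyvhtOl?
Fragment 4: offset=11 data="M" -> buffer=DeCXDyvhtOlM

Answer: DeCXDyvhtOlM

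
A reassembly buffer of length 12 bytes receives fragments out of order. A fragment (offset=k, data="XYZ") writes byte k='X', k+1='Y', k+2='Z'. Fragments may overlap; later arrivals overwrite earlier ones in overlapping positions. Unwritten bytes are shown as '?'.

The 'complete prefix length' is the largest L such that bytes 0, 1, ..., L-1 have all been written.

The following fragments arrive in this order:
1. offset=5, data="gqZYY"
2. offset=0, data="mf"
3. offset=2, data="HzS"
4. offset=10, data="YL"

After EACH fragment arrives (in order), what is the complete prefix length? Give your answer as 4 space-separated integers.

Fragment 1: offset=5 data="gqZYY" -> buffer=?????gqZYY?? -> prefix_len=0
Fragment 2: offset=0 data="mf" -> buffer=mf???gqZYY?? -> prefix_len=2
Fragment 3: offset=2 data="HzS" -> buffer=mfHzSgqZYY?? -> prefix_len=10
Fragment 4: offset=10 data="YL" -> buffer=mfHzSgqZYYYL -> prefix_len=12

Answer: 0 2 10 12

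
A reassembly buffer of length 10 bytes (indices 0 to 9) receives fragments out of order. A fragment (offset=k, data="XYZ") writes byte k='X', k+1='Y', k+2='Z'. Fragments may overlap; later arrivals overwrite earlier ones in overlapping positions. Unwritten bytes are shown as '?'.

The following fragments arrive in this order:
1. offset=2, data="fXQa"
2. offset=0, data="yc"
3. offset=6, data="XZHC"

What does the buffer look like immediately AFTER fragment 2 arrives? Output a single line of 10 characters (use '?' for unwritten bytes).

Answer: ycfXQa????

Derivation:
Fragment 1: offset=2 data="fXQa" -> buffer=??fXQa????
Fragment 2: offset=0 data="yc" -> buffer=ycfXQa????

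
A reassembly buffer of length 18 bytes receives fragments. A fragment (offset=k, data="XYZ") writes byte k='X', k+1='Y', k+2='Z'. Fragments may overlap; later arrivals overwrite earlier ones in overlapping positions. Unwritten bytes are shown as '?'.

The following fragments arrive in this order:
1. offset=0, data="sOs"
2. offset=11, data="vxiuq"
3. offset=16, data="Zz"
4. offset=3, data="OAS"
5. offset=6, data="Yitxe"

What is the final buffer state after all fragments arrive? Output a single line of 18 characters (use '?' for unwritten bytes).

Answer: sOsOASYitxevxiuqZz

Derivation:
Fragment 1: offset=0 data="sOs" -> buffer=sOs???????????????
Fragment 2: offset=11 data="vxiuq" -> buffer=sOs????????vxiuq??
Fragment 3: offset=16 data="Zz" -> buffer=sOs????????vxiuqZz
Fragment 4: offset=3 data="OAS" -> buffer=sOsOAS?????vxiuqZz
Fragment 5: offset=6 data="Yitxe" -> buffer=sOsOASYitxevxiuqZz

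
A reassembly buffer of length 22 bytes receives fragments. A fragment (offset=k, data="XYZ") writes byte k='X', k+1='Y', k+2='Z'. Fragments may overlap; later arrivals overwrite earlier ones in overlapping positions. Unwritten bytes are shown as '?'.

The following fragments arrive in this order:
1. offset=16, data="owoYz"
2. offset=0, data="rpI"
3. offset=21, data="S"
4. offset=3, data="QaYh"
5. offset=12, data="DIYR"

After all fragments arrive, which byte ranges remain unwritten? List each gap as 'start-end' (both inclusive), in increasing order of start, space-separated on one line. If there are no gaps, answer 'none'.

Answer: 7-11

Derivation:
Fragment 1: offset=16 len=5
Fragment 2: offset=0 len=3
Fragment 3: offset=21 len=1
Fragment 4: offset=3 len=4
Fragment 5: offset=12 len=4
Gaps: 7-11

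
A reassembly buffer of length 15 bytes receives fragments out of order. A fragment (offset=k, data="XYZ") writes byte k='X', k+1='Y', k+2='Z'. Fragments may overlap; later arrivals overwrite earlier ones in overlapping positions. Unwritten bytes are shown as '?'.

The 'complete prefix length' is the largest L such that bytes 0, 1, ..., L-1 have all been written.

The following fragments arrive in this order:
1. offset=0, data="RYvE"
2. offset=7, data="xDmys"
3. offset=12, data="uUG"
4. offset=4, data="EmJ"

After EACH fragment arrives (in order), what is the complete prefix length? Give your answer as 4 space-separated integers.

Answer: 4 4 4 15

Derivation:
Fragment 1: offset=0 data="RYvE" -> buffer=RYvE??????????? -> prefix_len=4
Fragment 2: offset=7 data="xDmys" -> buffer=RYvE???xDmys??? -> prefix_len=4
Fragment 3: offset=12 data="uUG" -> buffer=RYvE???xDmysuUG -> prefix_len=4
Fragment 4: offset=4 data="EmJ" -> buffer=RYvEEmJxDmysuUG -> prefix_len=15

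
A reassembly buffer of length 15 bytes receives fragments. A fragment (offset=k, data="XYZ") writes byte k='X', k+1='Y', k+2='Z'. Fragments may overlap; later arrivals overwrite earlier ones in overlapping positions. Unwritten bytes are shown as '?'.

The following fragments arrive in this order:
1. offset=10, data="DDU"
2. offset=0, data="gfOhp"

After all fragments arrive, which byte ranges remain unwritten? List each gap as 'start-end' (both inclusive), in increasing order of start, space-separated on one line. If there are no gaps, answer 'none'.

Fragment 1: offset=10 len=3
Fragment 2: offset=0 len=5
Gaps: 5-9 13-14

Answer: 5-9 13-14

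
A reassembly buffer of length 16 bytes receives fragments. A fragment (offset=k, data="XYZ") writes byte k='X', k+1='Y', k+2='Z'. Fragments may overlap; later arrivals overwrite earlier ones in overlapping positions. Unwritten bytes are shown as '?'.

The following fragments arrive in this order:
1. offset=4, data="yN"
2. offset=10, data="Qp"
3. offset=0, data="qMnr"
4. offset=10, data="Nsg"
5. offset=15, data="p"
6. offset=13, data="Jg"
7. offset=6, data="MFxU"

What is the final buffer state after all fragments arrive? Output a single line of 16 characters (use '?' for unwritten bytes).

Answer: qMnryNMFxUNsgJgp

Derivation:
Fragment 1: offset=4 data="yN" -> buffer=????yN??????????
Fragment 2: offset=10 data="Qp" -> buffer=????yN????Qp????
Fragment 3: offset=0 data="qMnr" -> buffer=qMnryN????Qp????
Fragment 4: offset=10 data="Nsg" -> buffer=qMnryN????Nsg???
Fragment 5: offset=15 data="p" -> buffer=qMnryN????Nsg??p
Fragment 6: offset=13 data="Jg" -> buffer=qMnryN????NsgJgp
Fragment 7: offset=6 data="MFxU" -> buffer=qMnryNMFxUNsgJgp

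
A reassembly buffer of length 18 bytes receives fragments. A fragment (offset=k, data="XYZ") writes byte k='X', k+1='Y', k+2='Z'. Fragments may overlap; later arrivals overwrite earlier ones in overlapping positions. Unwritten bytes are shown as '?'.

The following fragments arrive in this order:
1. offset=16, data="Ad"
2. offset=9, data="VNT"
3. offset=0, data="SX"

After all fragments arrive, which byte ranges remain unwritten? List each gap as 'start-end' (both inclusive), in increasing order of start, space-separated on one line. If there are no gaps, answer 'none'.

Answer: 2-8 12-15

Derivation:
Fragment 1: offset=16 len=2
Fragment 2: offset=9 len=3
Fragment 3: offset=0 len=2
Gaps: 2-8 12-15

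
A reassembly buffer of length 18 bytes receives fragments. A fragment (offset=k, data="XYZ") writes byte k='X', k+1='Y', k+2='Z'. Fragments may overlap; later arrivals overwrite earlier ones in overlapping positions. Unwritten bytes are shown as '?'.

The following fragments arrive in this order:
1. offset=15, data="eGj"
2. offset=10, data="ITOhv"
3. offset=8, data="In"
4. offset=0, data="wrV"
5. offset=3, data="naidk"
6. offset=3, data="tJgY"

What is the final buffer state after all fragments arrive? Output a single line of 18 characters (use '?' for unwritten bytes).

Fragment 1: offset=15 data="eGj" -> buffer=???????????????eGj
Fragment 2: offset=10 data="ITOhv" -> buffer=??????????ITOhveGj
Fragment 3: offset=8 data="In" -> buffer=????????InITOhveGj
Fragment 4: offset=0 data="wrV" -> buffer=wrV?????InITOhveGj
Fragment 5: offset=3 data="naidk" -> buffer=wrVnaidkInITOhveGj
Fragment 6: offset=3 data="tJgY" -> buffer=wrVtJgYkInITOhveGj

Answer: wrVtJgYkInITOhveGj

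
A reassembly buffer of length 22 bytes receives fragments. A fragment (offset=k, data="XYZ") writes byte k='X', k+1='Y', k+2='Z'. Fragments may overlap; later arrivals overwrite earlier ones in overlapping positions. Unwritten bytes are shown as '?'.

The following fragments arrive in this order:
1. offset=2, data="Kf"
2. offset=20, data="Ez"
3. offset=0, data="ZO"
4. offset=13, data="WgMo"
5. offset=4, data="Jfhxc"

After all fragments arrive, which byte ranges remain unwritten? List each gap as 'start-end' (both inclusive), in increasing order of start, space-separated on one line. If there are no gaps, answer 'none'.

Answer: 9-12 17-19

Derivation:
Fragment 1: offset=2 len=2
Fragment 2: offset=20 len=2
Fragment 3: offset=0 len=2
Fragment 4: offset=13 len=4
Fragment 5: offset=4 len=5
Gaps: 9-12 17-19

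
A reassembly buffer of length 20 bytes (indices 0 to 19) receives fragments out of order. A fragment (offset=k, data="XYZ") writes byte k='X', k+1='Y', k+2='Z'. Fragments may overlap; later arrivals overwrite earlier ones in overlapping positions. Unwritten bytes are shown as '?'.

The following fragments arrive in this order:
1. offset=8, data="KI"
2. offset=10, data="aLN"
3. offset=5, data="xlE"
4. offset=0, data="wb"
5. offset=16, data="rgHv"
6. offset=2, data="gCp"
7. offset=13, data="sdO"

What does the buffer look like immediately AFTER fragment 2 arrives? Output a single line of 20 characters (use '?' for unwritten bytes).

Fragment 1: offset=8 data="KI" -> buffer=????????KI??????????
Fragment 2: offset=10 data="aLN" -> buffer=????????KIaLN???????

Answer: ????????KIaLN???????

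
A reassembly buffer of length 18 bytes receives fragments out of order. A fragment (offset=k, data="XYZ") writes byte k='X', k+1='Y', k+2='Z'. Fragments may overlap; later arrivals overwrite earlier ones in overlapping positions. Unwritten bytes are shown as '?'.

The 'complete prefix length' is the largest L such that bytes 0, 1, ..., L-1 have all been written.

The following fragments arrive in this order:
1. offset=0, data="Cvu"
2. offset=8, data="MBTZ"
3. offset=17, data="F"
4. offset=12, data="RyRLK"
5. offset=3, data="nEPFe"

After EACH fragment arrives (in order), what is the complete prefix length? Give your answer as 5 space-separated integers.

Fragment 1: offset=0 data="Cvu" -> buffer=Cvu??????????????? -> prefix_len=3
Fragment 2: offset=8 data="MBTZ" -> buffer=Cvu?????MBTZ?????? -> prefix_len=3
Fragment 3: offset=17 data="F" -> buffer=Cvu?????MBTZ?????F -> prefix_len=3
Fragment 4: offset=12 data="RyRLK" -> buffer=Cvu?????MBTZRyRLKF -> prefix_len=3
Fragment 5: offset=3 data="nEPFe" -> buffer=CvunEPFeMBTZRyRLKF -> prefix_len=18

Answer: 3 3 3 3 18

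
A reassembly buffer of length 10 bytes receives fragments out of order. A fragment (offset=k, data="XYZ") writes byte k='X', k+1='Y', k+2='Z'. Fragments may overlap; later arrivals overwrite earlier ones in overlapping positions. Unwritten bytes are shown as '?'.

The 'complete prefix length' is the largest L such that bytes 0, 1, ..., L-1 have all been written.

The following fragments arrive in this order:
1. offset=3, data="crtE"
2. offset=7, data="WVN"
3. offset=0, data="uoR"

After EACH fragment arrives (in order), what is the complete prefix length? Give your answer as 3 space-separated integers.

Fragment 1: offset=3 data="crtE" -> buffer=???crtE??? -> prefix_len=0
Fragment 2: offset=7 data="WVN" -> buffer=???crtEWVN -> prefix_len=0
Fragment 3: offset=0 data="uoR" -> buffer=uoRcrtEWVN -> prefix_len=10

Answer: 0 0 10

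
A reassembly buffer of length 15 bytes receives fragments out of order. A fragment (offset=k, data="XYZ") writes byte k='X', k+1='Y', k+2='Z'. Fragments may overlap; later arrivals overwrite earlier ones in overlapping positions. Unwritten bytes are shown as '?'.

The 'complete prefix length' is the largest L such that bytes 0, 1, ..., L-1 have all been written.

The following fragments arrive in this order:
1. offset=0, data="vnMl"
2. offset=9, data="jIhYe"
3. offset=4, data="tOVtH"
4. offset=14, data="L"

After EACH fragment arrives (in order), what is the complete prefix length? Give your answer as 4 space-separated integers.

Answer: 4 4 14 15

Derivation:
Fragment 1: offset=0 data="vnMl" -> buffer=vnMl??????????? -> prefix_len=4
Fragment 2: offset=9 data="jIhYe" -> buffer=vnMl?????jIhYe? -> prefix_len=4
Fragment 3: offset=4 data="tOVtH" -> buffer=vnMltOVtHjIhYe? -> prefix_len=14
Fragment 4: offset=14 data="L" -> buffer=vnMltOVtHjIhYeL -> prefix_len=15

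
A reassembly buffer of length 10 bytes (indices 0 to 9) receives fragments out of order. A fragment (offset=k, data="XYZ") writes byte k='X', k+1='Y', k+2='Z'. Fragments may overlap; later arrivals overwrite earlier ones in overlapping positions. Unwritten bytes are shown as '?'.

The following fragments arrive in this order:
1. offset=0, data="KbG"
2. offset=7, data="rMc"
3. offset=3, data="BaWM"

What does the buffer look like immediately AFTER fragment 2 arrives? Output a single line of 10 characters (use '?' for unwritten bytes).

Answer: KbG????rMc

Derivation:
Fragment 1: offset=0 data="KbG" -> buffer=KbG???????
Fragment 2: offset=7 data="rMc" -> buffer=KbG????rMc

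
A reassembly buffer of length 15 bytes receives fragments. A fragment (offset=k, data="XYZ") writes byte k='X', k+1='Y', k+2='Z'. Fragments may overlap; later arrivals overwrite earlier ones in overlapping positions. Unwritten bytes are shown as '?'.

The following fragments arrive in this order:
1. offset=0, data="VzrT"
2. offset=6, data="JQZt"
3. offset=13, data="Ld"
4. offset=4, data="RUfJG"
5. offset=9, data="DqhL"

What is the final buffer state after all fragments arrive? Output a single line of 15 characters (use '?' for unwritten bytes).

Answer: VzrTRUfJGDqhLLd

Derivation:
Fragment 1: offset=0 data="VzrT" -> buffer=VzrT???????????
Fragment 2: offset=6 data="JQZt" -> buffer=VzrT??JQZt?????
Fragment 3: offset=13 data="Ld" -> buffer=VzrT??JQZt???Ld
Fragment 4: offset=4 data="RUfJG" -> buffer=VzrTRUfJGt???Ld
Fragment 5: offset=9 data="DqhL" -> buffer=VzrTRUfJGDqhLLd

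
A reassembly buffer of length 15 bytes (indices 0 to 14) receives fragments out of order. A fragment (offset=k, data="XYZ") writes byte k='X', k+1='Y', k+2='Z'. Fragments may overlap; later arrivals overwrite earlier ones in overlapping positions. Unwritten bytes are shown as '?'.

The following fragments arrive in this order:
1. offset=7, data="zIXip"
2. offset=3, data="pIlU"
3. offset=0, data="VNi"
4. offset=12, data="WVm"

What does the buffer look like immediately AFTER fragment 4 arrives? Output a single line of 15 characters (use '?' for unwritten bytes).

Fragment 1: offset=7 data="zIXip" -> buffer=???????zIXip???
Fragment 2: offset=3 data="pIlU" -> buffer=???pIlUzIXip???
Fragment 3: offset=0 data="VNi" -> buffer=VNipIlUzIXip???
Fragment 4: offset=12 data="WVm" -> buffer=VNipIlUzIXipWVm

Answer: VNipIlUzIXipWVm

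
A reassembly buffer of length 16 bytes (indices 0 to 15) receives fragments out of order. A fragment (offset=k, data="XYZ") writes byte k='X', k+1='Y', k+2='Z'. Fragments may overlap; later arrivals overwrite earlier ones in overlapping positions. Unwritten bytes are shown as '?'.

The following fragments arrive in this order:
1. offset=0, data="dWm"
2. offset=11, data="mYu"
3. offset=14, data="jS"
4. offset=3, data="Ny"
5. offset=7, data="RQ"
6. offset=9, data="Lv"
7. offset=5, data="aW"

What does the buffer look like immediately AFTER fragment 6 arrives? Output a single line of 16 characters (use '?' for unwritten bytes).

Fragment 1: offset=0 data="dWm" -> buffer=dWm?????????????
Fragment 2: offset=11 data="mYu" -> buffer=dWm????????mYu??
Fragment 3: offset=14 data="jS" -> buffer=dWm????????mYujS
Fragment 4: offset=3 data="Ny" -> buffer=dWmNy??????mYujS
Fragment 5: offset=7 data="RQ" -> buffer=dWmNy??RQ??mYujS
Fragment 6: offset=9 data="Lv" -> buffer=dWmNy??RQLvmYujS

Answer: dWmNy??RQLvmYujS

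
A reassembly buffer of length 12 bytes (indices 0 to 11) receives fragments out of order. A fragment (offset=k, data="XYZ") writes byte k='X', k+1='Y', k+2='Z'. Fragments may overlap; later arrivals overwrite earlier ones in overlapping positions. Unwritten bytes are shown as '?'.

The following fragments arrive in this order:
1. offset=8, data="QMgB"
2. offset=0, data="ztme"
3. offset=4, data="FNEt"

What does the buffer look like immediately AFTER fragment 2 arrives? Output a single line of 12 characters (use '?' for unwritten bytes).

Fragment 1: offset=8 data="QMgB" -> buffer=????????QMgB
Fragment 2: offset=0 data="ztme" -> buffer=ztme????QMgB

Answer: ztme????QMgB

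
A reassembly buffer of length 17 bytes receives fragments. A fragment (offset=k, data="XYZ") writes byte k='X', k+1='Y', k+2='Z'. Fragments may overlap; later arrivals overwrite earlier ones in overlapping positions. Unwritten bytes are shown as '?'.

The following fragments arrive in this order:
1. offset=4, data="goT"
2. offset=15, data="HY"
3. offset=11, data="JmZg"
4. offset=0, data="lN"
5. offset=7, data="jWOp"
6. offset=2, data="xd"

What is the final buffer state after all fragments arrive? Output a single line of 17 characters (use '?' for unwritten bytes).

Fragment 1: offset=4 data="goT" -> buffer=????goT??????????
Fragment 2: offset=15 data="HY" -> buffer=????goT????????HY
Fragment 3: offset=11 data="JmZg" -> buffer=????goT????JmZgHY
Fragment 4: offset=0 data="lN" -> buffer=lN??goT????JmZgHY
Fragment 5: offset=7 data="jWOp" -> buffer=lN??goTjWOpJmZgHY
Fragment 6: offset=2 data="xd" -> buffer=lNxdgoTjWOpJmZgHY

Answer: lNxdgoTjWOpJmZgHY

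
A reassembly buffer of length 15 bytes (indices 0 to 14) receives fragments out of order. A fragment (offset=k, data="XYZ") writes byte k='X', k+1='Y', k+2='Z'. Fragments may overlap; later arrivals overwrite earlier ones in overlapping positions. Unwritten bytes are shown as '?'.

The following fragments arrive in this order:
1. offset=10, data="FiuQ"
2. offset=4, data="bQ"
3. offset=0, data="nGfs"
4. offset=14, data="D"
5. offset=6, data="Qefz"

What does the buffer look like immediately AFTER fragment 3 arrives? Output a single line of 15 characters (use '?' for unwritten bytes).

Answer: nGfsbQ????FiuQ?

Derivation:
Fragment 1: offset=10 data="FiuQ" -> buffer=??????????FiuQ?
Fragment 2: offset=4 data="bQ" -> buffer=????bQ????FiuQ?
Fragment 3: offset=0 data="nGfs" -> buffer=nGfsbQ????FiuQ?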